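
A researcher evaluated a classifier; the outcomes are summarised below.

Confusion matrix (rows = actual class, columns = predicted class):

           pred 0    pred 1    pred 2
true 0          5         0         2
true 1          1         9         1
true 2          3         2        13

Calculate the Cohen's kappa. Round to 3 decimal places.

Observed agreement pₒ = trace/N = 27/36 = 0.7500
Expected agreement pₑ = Σ (rowᵢ·colᵢ)/N² = (7·9 + 11·11 + 18·16)/36² = 0.3642
κ = (pₒ − pₑ)/(1 − pₑ) = (0.7500 − 0.3642)/(1 − 0.3642) = 0.607

0.607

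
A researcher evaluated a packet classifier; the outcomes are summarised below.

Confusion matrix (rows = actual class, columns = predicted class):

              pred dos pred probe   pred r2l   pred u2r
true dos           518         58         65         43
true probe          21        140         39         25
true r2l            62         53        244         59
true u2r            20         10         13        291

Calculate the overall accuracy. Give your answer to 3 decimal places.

Accuracy = trace / total = (518+140+244+291=1193) / 1661 = 1193/1661 = 0.718

0.718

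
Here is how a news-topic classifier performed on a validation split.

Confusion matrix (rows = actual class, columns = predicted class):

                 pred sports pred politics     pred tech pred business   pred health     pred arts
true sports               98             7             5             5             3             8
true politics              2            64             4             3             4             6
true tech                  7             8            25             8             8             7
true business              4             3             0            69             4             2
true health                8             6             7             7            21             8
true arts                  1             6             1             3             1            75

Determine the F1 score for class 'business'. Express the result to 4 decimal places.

One-vs-rest for 'business': TP = diagonal; FP = other classes predicted 'business'; FN = 'business' predicted as other.
F1 score = 2·TP/(2·TP+FP+FN).
business: TP=69, FP=5+3+8+7+3=26, FN=4+3+0+4+2=13 → 138/177 = 0.77966

0.7797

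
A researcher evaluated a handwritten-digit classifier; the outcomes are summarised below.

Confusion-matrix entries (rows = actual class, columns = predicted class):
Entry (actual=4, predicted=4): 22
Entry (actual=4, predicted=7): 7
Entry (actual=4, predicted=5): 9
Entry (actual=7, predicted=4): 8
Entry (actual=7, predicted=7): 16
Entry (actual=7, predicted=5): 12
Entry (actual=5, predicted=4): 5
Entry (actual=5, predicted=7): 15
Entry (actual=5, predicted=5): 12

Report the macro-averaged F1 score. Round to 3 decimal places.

0.468

Per-class F1 score (2·TP/(2·TP+FP+FN)):
  4: TP=22, FP=8+5=13, FN=7+9=16 → 44/73 = 0.6027
  7: TP=16, FP=7+15=22, FN=8+12=20 → 32/74 = 0.4324
  5: TP=12, FP=9+12=21, FN=5+15=20 → 24/65 = 0.3692
Macro-F1 score = mean = (0.6027 + 0.4324 + 0.3692) / 3 = 0.468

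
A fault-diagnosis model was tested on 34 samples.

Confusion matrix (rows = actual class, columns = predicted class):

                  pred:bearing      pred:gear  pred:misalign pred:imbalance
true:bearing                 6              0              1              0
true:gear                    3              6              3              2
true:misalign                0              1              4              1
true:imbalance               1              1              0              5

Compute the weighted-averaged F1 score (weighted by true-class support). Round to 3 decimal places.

Per-class F1 score (2·TP/(2·TP+FP+FN)):
  bearing: TP=6, FP=3+0+1=4, FN=0+1+0=1 → 12/17 = 0.7059
  gear: TP=6, FP=0+1+1=2, FN=3+3+2=8 → 12/22 = 0.5455
  misalign: TP=4, FP=1+3+0=4, FN=0+1+1=2 → 8/14 = 0.5714
  imbalance: TP=5, FP=0+2+1=3, FN=1+1+0=2 → 10/15 = 0.6667
Weighted-F1 score = Σ (supportᵢ/N)·F1 scoreᵢ with N=34: (7/34)·0.7059 + (14/34)·0.5455 + (6/34)·0.5714 + (7/34)·0.6667 = 0.608

0.608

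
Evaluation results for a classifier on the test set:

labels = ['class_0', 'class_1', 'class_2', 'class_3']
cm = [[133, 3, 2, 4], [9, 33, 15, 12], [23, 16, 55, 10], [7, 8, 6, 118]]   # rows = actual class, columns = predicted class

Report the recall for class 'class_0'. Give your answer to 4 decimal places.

Take TP from the diagonal, FP from the rest of the 'class_0' prediction marginal, FN from the rest of the 'class_0' actual marginal.
recall = TP/(TP+FN).
class_0: TP=133, FN=3+2+4=9 → 133/142 = 0.93662

0.9366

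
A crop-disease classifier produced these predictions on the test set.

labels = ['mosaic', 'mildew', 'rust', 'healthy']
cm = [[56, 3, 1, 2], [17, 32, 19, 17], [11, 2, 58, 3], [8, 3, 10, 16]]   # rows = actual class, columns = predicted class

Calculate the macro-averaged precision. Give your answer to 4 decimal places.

Per-class precision (TP/(TP+FP)):
  mosaic: TP=56, FP=17+11+8=36 → 56/92 = 0.60870
  mildew: TP=32, FP=3+2+3=8 → 32/40 = 0.80000
  rust: TP=58, FP=1+19+10=30 → 58/88 = 0.65909
  healthy: TP=16, FP=2+17+3=22 → 16/38 = 0.42105
Macro-precision = mean = (0.60870 + 0.80000 + 0.65909 + 0.42105) / 4 = 0.6222

0.6222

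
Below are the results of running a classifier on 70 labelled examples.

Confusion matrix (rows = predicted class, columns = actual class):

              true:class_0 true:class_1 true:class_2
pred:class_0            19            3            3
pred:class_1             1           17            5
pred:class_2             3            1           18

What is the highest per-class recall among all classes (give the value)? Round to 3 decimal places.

0.826

Per-class recall (TP/(TP+FN)):
  class_0: TP=19, FN=1+3=4 → 19/23 = 0.8261
  class_1: TP=17, FN=3+1=4 → 17/21 = 0.8095
  class_2: TP=18, FN=3+5=8 → 18/26 = 0.6923
Highest is class 'class_0' with recall = 0.826.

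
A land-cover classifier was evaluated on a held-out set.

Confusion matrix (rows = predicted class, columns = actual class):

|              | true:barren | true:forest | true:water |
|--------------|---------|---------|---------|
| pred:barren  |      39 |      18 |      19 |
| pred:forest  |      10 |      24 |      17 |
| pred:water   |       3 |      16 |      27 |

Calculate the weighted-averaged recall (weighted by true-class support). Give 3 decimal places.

0.520

Per-class recall (TP/(TP+FN)):
  barren: TP=39, FN=10+3=13 → 39/52 = 0.7500
  forest: TP=24, FN=18+16=34 → 24/58 = 0.4138
  water: TP=27, FN=19+17=36 → 27/63 = 0.4286
Weighted-recall = Σ (supportᵢ/N)·recallᵢ with N=173: (52/173)·0.7500 + (58/173)·0.4138 + (63/173)·0.4286 = 0.520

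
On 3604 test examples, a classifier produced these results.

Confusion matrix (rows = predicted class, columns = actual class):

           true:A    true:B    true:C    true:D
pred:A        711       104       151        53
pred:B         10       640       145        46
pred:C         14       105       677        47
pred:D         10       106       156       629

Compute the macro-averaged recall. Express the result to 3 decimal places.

Per-class recall (TP/(TP+FN)):
  A: TP=711, FN=10+14+10=34 → 711/745 = 0.9544
  B: TP=640, FN=104+105+106=315 → 640/955 = 0.6702
  C: TP=677, FN=151+145+156=452 → 677/1129 = 0.5996
  D: TP=629, FN=53+46+47=146 → 629/775 = 0.8116
Macro-recall = mean = (0.9544 + 0.6702 + 0.5996 + 0.8116) / 4 = 0.759

0.759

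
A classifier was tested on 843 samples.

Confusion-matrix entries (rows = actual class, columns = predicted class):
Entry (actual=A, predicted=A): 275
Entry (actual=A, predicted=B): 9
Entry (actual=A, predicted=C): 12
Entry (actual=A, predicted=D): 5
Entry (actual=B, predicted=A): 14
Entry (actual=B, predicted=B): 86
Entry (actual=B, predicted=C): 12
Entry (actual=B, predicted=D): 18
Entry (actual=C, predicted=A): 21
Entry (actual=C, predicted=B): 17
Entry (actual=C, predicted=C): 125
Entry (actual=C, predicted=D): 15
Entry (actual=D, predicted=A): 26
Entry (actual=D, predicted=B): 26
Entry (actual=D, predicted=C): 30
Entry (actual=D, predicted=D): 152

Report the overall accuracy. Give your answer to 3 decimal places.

0.757

Accuracy = trace / total = (275+86+125+152=638) / 843 = 638/843 = 0.757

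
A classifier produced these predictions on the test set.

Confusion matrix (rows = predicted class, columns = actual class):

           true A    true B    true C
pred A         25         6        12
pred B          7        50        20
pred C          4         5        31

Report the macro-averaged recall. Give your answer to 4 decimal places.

Per-class recall (TP/(TP+FN)):
  A: TP=25, FN=7+4=11 → 25/36 = 0.69444
  B: TP=50, FN=6+5=11 → 50/61 = 0.81967
  C: TP=31, FN=12+20=32 → 31/63 = 0.49206
Macro-recall = mean = (0.69444 + 0.81967 + 0.49206) / 3 = 0.6687

0.6687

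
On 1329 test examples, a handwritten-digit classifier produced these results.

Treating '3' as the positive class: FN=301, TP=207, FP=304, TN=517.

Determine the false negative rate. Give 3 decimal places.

0.593

FNR = FN/(FN+TP) = 301/(301+207) = 0.593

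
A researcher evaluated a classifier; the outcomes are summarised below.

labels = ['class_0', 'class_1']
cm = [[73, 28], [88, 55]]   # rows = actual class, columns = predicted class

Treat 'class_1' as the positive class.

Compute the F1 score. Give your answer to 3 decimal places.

0.487

Precision = TP/(TP+FP) = 55/83 = 0.6627
Recall = TP/(TP+FN) = 55/143 = 0.3846
F1 = 2·TP/(2·TP+FP+FN) = 110/226 = 0.487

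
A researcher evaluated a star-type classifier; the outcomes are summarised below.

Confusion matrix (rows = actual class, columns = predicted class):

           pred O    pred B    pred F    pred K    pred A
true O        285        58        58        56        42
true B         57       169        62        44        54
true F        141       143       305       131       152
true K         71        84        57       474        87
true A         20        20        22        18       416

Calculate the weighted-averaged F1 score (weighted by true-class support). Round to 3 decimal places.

0.537

Per-class F1 score (2·TP/(2·TP+FP+FN)):
  O: TP=285, FP=57+141+71+20=289, FN=58+58+56+42=214 → 570/1073 = 0.5312
  B: TP=169, FP=58+143+84+20=305, FN=57+62+44+54=217 → 338/860 = 0.3930
  F: TP=305, FP=58+62+57+22=199, FN=141+143+131+152=567 → 610/1376 = 0.4433
  K: TP=474, FP=56+44+131+18=249, FN=71+84+57+87=299 → 948/1496 = 0.6337
  A: TP=416, FP=42+54+152+87=335, FN=20+20+22+18=80 → 832/1247 = 0.6672
Weighted-F1 score = Σ (supportᵢ/N)·F1 scoreᵢ with N=3026: (499/3026)·0.5312 + (386/3026)·0.3930 + (872/3026)·0.4433 + (773/3026)·0.6337 + (496/3026)·0.6672 = 0.537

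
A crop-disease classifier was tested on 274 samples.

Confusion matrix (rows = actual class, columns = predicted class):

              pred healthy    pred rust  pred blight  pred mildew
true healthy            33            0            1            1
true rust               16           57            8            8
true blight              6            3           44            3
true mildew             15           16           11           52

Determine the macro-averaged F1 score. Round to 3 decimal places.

Per-class F1 score (2·TP/(2·TP+FP+FN)):
  healthy: TP=33, FP=16+6+15=37, FN=0+1+1=2 → 66/105 = 0.6286
  rust: TP=57, FP=0+3+16=19, FN=16+8+8=32 → 114/165 = 0.6909
  blight: TP=44, FP=1+8+11=20, FN=6+3+3=12 → 88/120 = 0.7333
  mildew: TP=52, FP=1+8+3=12, FN=15+16+11=42 → 104/158 = 0.6582
Macro-F1 score = mean = (0.6286 + 0.6909 + 0.7333 + 0.6582) / 4 = 0.678

0.678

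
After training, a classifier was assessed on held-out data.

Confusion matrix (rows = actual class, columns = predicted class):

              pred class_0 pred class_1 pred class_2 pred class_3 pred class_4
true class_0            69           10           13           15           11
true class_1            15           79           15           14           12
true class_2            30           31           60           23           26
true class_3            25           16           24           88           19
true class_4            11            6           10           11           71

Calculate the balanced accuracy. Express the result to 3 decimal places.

Balanced accuracy = mean of per-class recall.
  class_0: recall = 69/118 = 0.5847
  class_1: recall = 79/135 = 0.5852
  class_2: recall = 60/170 = 0.3529
  class_3: recall = 88/172 = 0.5116
  class_4: recall = 71/109 = 0.6514
Mean = (0.5847 + 0.5852 + 0.3529 + 0.5116 + 0.6514) / 5 = 0.537

0.537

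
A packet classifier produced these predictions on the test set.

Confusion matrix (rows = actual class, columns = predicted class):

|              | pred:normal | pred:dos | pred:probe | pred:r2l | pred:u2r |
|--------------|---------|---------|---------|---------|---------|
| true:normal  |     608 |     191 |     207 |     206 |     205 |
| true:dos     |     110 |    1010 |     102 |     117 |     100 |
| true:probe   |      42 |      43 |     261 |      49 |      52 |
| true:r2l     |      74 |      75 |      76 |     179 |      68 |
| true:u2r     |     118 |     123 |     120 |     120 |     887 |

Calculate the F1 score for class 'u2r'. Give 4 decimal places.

0.6619

One-vs-rest for 'u2r': TP = diagonal; FP = other classes predicted 'u2r'; FN = 'u2r' predicted as other.
F1 score = 2·TP/(2·TP+FP+FN).
u2r: TP=887, FP=205+100+52+68=425, FN=118+123+120+120=481 → 1774/2680 = 0.66194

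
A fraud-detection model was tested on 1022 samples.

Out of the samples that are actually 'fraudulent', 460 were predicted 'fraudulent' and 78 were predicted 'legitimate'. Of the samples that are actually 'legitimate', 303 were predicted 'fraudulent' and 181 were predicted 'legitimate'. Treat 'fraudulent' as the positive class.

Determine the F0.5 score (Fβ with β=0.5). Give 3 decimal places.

Fβ = (1+β²)·TP / ((1+β²)·TP + β²·FN + FP), with β²=1/4
= 1.25·460 / (1.25·460 + 0.25·78 + 303) = 0.641

0.641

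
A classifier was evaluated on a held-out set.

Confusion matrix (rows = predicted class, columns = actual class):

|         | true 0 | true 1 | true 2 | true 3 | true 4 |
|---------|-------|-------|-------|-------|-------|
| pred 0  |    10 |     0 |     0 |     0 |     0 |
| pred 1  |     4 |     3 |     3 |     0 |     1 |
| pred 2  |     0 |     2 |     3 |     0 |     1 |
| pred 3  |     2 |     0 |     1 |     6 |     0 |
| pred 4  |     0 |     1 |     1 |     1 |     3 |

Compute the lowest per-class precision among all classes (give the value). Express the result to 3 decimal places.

0.273

Per-class precision (TP/(TP+FP)):
  0: TP=10, FP=0+0+0+0=0 → 10/10 = 1.0000
  1: TP=3, FP=4+3+0+1=8 → 3/11 = 0.2727
  2: TP=3, FP=0+2+0+1=3 → 3/6 = 0.5000
  3: TP=6, FP=2+0+1+0=3 → 6/9 = 0.6667
  4: TP=3, FP=0+1+1+1=3 → 3/6 = 0.5000
Lowest is class '1' with precision = 0.273.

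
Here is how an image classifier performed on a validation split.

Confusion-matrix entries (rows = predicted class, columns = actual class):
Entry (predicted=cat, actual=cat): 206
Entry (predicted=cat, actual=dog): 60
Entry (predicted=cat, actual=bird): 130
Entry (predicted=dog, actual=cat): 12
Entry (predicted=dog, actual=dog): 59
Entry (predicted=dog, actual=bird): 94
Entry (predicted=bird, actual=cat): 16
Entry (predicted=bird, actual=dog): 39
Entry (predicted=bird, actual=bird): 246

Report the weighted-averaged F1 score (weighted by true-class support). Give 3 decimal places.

0.592

Per-class F1 score (2·TP/(2·TP+FP+FN)):
  cat: TP=206, FP=60+130=190, FN=12+16=28 → 412/630 = 0.6540
  dog: TP=59, FP=12+94=106, FN=60+39=99 → 118/323 = 0.3653
  bird: TP=246, FP=16+39=55, FN=130+94=224 → 492/771 = 0.6381
Weighted-F1 score = Σ (supportᵢ/N)·F1 scoreᵢ with N=862: (234/862)·0.6540 + (158/862)·0.3653 + (470/862)·0.6381 = 0.592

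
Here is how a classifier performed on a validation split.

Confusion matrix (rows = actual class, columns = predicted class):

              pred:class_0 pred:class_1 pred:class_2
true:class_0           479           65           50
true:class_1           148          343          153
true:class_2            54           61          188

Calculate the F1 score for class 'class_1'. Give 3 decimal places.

F1 score = 2·TP/(2·TP+FP+FN).
class_1: TP=343, FP=65+61=126, FN=148+153=301 → 686/1113 = 0.6164

0.616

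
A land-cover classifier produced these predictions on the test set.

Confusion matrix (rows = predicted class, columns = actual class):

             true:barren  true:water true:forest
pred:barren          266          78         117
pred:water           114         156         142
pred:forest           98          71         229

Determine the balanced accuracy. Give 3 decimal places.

0.512

Balanced accuracy = mean of per-class recall.
  barren: recall = 266/478 = 0.5565
  water: recall = 156/305 = 0.5115
  forest: recall = 229/488 = 0.4693
Mean = (0.5565 + 0.5115 + 0.4693) / 3 = 0.512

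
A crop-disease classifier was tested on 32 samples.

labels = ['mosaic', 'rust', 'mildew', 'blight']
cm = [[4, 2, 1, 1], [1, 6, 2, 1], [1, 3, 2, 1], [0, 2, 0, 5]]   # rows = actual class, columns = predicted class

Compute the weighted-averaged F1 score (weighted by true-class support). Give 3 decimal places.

Per-class F1 score (2·TP/(2·TP+FP+FN)):
  mosaic: TP=4, FP=1+1+0=2, FN=2+1+1=4 → 8/14 = 0.5714
  rust: TP=6, FP=2+3+2=7, FN=1+2+1=4 → 12/23 = 0.5217
  mildew: TP=2, FP=1+2+0=3, FN=1+3+1=5 → 4/12 = 0.3333
  blight: TP=5, FP=1+1+1=3, FN=0+2+0=2 → 10/15 = 0.6667
Weighted-F1 score = Σ (supportᵢ/N)·F1 scoreᵢ with N=32: (8/32)·0.5714 + (10/32)·0.5217 + (7/32)·0.3333 + (7/32)·0.6667 = 0.525

0.525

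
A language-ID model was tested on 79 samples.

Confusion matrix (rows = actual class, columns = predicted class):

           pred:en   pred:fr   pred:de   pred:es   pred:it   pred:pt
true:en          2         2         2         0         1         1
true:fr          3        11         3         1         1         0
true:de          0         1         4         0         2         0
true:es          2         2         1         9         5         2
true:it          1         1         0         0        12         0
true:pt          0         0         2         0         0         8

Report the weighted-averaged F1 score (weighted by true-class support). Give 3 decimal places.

0.582

Per-class F1 score (2·TP/(2·TP+FP+FN)):
  en: TP=2, FP=3+0+2+1+0=6, FN=2+2+0+1+1=6 → 4/16 = 0.2500
  fr: TP=11, FP=2+1+2+1+0=6, FN=3+3+1+1+0=8 → 22/36 = 0.6111
  de: TP=4, FP=2+3+1+0+2=8, FN=0+1+0+2+0=3 → 8/19 = 0.4211
  es: TP=9, FP=0+1+0+0+0=1, FN=2+2+1+5+2=12 → 18/31 = 0.5806
  it: TP=12, FP=1+1+2+5+0=9, FN=1+1+0+0+0=2 → 24/35 = 0.6857
  pt: TP=8, FP=1+0+0+2+0=3, FN=0+0+2+0+0=2 → 16/21 = 0.7619
Weighted-F1 score = Σ (supportᵢ/N)·F1 scoreᵢ with N=79: (8/79)·0.2500 + (19/79)·0.6111 + (7/79)·0.4211 + (21/79)·0.5806 + (14/79)·0.6857 + (10/79)·0.7619 = 0.582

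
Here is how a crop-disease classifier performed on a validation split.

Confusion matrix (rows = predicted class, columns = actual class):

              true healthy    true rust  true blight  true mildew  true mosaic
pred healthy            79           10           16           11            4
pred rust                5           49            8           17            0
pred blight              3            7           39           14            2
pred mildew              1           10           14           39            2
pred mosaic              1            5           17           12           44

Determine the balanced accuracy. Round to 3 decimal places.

Balanced accuracy = mean of per-class recall.
  healthy: recall = 79/89 = 0.8876
  rust: recall = 49/81 = 0.6049
  blight: recall = 39/94 = 0.4149
  mildew: recall = 39/93 = 0.4194
  mosaic: recall = 44/52 = 0.8462
Mean = (0.8876 + 0.6049 + 0.4149 + 0.4194 + 0.8462) / 5 = 0.635

0.635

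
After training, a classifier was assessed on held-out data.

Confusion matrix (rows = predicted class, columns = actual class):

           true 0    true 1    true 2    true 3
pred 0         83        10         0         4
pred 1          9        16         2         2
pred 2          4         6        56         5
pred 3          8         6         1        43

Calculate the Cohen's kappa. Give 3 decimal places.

0.688

Observed agreement pₒ = trace/N = 198/255 = 0.7765
Expected agreement pₑ = Σ (rowᵢ·colᵢ)/N² = (104·97 + 38·29 + 59·71 + 54·58)/255² = 0.2847
κ = (pₒ − pₑ)/(1 − pₑ) = (0.7765 − 0.2847)/(1 − 0.2847) = 0.688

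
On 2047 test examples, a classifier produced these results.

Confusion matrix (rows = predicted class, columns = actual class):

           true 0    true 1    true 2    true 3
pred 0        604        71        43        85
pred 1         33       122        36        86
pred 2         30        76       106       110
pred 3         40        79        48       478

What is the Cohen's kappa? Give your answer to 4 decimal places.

Observed agreement pₒ = trace/N = 1310/2047 = 0.63996
Expected agreement pₑ = Σ (rowᵢ·colᵢ)/N² = (707·803 + 348·277 + 233·322 + 759·645)/2047² = 0.29323
κ = (pₒ − pₑ)/(1 − pₑ) = (0.63996 − 0.29323)/(1 − 0.29323) = 0.4906

0.4906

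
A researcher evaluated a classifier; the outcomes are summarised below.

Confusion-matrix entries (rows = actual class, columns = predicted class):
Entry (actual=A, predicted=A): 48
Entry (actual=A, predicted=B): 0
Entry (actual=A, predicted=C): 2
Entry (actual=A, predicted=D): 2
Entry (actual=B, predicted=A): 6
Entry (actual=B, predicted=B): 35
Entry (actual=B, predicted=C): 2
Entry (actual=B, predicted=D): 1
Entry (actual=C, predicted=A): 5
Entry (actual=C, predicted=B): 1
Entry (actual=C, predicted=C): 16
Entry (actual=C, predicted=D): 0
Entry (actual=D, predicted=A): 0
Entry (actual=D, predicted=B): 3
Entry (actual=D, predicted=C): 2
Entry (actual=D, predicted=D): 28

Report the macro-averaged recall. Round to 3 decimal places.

0.824

Per-class recall (TP/(TP+FN)):
  A: TP=48, FN=0+2+2=4 → 48/52 = 0.9231
  B: TP=35, FN=6+2+1=9 → 35/44 = 0.7955
  C: TP=16, FN=5+1+0=6 → 16/22 = 0.7273
  D: TP=28, FN=0+3+2=5 → 28/33 = 0.8485
Macro-recall = mean = (0.9231 + 0.7955 + 0.7273 + 0.8485) / 4 = 0.824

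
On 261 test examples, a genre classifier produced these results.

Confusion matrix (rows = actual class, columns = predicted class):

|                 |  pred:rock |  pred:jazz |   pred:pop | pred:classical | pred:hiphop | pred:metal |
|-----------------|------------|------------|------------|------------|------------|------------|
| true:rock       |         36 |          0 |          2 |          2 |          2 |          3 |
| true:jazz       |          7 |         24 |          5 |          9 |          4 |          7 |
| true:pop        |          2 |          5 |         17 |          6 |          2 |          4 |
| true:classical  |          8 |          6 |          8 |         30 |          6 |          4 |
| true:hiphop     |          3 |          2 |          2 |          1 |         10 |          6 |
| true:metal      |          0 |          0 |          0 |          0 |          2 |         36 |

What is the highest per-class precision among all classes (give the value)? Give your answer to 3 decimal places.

0.649

Per-class precision (TP/(TP+FP)):
  rock: TP=36, FP=7+2+8+3+0=20 → 36/56 = 0.6429
  jazz: TP=24, FP=0+5+6+2+0=13 → 24/37 = 0.6486
  pop: TP=17, FP=2+5+8+2+0=17 → 17/34 = 0.5000
  classical: TP=30, FP=2+9+6+1+0=18 → 30/48 = 0.6250
  hiphop: TP=10, FP=2+4+2+6+2=16 → 10/26 = 0.3846
  metal: TP=36, FP=3+7+4+4+6=24 → 36/60 = 0.6000
Highest is class 'jazz' with precision = 0.649.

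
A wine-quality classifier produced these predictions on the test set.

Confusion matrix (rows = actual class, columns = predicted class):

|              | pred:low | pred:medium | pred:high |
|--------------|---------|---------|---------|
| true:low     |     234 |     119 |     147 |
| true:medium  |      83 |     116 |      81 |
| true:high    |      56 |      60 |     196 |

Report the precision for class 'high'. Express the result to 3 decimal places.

0.462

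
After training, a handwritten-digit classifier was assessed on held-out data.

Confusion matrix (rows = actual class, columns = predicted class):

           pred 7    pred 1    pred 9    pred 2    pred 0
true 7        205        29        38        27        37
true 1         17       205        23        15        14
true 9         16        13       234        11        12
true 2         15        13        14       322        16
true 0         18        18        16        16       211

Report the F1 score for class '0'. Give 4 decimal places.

0.7417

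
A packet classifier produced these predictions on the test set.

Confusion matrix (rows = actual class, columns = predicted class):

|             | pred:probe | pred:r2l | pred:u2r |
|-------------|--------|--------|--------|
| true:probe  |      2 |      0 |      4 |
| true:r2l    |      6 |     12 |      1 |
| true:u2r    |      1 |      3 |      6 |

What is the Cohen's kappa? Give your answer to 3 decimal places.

0.323

Observed agreement pₒ = trace/N = 20/35 = 0.5714
Expected agreement pₑ = Σ (rowᵢ·colᵢ)/N² = (6·9 + 19·15 + 10·11)/35² = 0.3665
κ = (pₒ − pₑ)/(1 − pₑ) = (0.5714 − 0.3665)/(1 − 0.3665) = 0.323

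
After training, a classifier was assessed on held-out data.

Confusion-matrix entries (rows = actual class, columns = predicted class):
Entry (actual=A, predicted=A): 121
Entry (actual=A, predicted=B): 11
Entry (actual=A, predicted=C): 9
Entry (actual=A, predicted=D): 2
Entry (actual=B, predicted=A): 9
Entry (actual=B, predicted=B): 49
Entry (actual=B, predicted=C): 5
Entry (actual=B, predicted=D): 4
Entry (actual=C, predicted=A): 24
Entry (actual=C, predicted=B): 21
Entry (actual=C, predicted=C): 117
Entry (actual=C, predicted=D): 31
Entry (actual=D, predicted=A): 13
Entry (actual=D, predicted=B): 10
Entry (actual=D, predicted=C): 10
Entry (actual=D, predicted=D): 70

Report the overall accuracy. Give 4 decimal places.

0.7055

Accuracy = trace / total = (121+49+117+70=357) / 506 = 357/506 = 0.7055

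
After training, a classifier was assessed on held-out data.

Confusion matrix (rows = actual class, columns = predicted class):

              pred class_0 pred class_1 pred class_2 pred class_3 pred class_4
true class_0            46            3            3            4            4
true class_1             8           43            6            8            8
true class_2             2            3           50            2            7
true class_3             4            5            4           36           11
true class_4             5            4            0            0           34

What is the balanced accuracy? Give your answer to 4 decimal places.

0.7055

Balanced accuracy = mean of per-class recall.
  class_0: recall = 46/60 = 0.76667
  class_1: recall = 43/73 = 0.58904
  class_2: recall = 50/64 = 0.78125
  class_3: recall = 36/60 = 0.60000
  class_4: recall = 34/43 = 0.79070
Mean = (0.76667 + 0.58904 + 0.78125 + 0.60000 + 0.79070) / 5 = 0.7055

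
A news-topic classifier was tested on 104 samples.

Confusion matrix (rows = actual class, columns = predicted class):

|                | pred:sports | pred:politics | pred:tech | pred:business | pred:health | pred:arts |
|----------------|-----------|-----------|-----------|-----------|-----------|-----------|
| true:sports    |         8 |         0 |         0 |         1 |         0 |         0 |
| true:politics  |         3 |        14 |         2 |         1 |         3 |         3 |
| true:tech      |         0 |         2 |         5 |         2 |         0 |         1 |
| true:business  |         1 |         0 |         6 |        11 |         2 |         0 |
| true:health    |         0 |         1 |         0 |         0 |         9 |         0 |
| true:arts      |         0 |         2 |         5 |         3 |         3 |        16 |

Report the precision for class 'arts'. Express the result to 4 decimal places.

One-vs-rest for 'arts': TP = diagonal; FP = other classes predicted 'arts'; FN = 'arts' predicted as other.
precision = TP/(TP+FP).
arts: TP=16, FP=0+3+1+0+0=4 → 16/20 = 0.80000

0.8000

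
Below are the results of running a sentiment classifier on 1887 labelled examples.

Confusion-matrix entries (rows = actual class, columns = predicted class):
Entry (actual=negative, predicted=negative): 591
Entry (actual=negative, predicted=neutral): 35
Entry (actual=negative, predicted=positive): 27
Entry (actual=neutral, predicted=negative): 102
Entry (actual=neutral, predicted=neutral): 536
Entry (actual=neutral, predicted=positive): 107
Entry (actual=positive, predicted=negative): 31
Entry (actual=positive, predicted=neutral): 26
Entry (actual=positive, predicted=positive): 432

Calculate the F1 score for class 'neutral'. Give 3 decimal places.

0.799

Treat 'neutral' as positive and all other classes as negative.
F1 score = 2·TP/(2·TP+FP+FN).
neutral: TP=536, FP=35+26=61, FN=102+107=209 → 1072/1342 = 0.7988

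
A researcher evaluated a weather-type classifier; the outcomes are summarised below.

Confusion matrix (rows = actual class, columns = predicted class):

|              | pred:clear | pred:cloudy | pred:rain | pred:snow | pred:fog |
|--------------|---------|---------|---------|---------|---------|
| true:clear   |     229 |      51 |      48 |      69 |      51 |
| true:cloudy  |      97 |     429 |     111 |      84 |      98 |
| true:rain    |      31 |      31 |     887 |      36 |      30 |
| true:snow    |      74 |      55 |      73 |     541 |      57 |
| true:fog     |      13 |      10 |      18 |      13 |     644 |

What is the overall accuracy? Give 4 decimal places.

0.7222

Accuracy = trace / total = (229+429+887+541+644=2730) / 3780 = 2730/3780 = 0.7222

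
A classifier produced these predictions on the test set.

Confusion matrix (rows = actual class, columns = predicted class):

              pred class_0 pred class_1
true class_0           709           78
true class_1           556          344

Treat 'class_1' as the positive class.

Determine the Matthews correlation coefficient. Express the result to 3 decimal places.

MCC = (TP·TN − FP·FN) / √((TP+FP)(TP+FN)(TN+FP)(TN+FN))
Numerator = 344·709 − 78·556 = 200528
Denominator = √(422·900·787·1265) = √378111789000 = 614907.9516
MCC = 200528 / 614907.9516 = 0.326

0.326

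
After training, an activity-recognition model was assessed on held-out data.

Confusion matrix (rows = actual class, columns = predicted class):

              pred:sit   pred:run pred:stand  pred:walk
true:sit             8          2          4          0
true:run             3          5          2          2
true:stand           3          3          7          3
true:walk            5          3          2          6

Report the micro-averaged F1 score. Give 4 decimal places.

Micro-averaging pools counts across classes: ΣTP=26, ΣFP=32, ΣFN=32.
Micro-F1 score = 2·TP/(2·TP+FP+FN) on pooled counts = 0.4483 (equals overall accuracy in single-label multiclass).

0.4483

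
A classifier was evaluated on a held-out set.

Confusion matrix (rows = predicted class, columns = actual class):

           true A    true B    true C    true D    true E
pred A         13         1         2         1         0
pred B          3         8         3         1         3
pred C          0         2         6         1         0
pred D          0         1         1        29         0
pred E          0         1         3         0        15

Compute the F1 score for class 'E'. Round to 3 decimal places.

0.811

F1 score = 2·TP/(2·TP+FP+FN).
E: TP=15, FP=0+1+3+0=4, FN=0+3+0+0=3 → 30/37 = 0.8108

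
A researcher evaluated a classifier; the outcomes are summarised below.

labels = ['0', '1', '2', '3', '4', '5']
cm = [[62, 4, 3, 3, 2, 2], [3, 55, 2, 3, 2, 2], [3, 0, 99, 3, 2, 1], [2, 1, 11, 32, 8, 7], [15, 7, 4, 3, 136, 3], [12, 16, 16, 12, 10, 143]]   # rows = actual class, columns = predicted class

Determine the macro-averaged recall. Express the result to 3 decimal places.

0.762

Per-class recall (TP/(TP+FN)):
  0: TP=62, FN=4+3+3+2+2=14 → 62/76 = 0.8158
  1: TP=55, FN=3+2+3+2+2=12 → 55/67 = 0.8209
  2: TP=99, FN=3+0+3+2+1=9 → 99/108 = 0.9167
  3: TP=32, FN=2+1+11+8+7=29 → 32/61 = 0.5246
  4: TP=136, FN=15+7+4+3+3=32 → 136/168 = 0.8095
  5: TP=143, FN=12+16+16+12+10=66 → 143/209 = 0.6842
Macro-recall = mean = (0.8158 + 0.8209 + 0.9167 + 0.5246 + 0.8095 + 0.6842) / 6 = 0.762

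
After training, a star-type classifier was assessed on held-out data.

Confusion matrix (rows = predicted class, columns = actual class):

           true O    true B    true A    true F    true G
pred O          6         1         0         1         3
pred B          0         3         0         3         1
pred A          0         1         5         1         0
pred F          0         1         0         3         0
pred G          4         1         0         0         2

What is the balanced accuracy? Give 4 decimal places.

0.5474

Balanced accuracy = mean of per-class recall.
  O: recall = 6/10 = 0.60000
  B: recall = 3/7 = 0.42857
  A: recall = 5/5 = 1.00000
  F: recall = 3/8 = 0.37500
  G: recall = 2/6 = 0.33333
Mean = (0.60000 + 0.42857 + 1.00000 + 0.37500 + 0.33333) / 5 = 0.5474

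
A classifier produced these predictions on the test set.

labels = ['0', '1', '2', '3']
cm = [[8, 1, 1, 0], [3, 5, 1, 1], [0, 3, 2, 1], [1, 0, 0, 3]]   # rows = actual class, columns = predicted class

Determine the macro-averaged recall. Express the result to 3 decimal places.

Per-class recall (TP/(TP+FN)):
  0: TP=8, FN=1+1+0=2 → 8/10 = 0.8000
  1: TP=5, FN=3+1+1=5 → 5/10 = 0.5000
  2: TP=2, FN=0+3+1=4 → 2/6 = 0.3333
  3: TP=3, FN=1+0+0=1 → 3/4 = 0.7500
Macro-recall = mean = (0.8000 + 0.5000 + 0.3333 + 0.7500) / 4 = 0.596

0.596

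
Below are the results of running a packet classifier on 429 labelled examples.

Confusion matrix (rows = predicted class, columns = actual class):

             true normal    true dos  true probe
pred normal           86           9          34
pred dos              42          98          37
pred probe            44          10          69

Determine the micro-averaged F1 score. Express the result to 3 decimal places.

Micro-averaging pools counts across classes: ΣTP=253, ΣFP=176, ΣFN=176.
Micro-F1 score = 2·TP/(2·TP+FP+FN) on pooled counts = 0.590 (equals overall accuracy in single-label multiclass).

0.590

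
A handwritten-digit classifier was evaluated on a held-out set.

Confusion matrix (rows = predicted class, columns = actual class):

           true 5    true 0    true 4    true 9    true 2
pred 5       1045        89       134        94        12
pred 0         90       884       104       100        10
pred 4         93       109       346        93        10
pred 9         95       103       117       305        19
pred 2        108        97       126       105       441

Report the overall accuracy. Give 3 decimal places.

0.639

Accuracy = trace / total = (1045+884+346+305+441=3021) / 4729 = 3021/4729 = 0.639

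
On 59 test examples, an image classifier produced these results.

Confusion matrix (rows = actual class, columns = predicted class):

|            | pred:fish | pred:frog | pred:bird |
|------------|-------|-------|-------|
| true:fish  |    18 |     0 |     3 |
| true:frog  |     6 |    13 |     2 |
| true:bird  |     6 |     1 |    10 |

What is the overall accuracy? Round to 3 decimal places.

Accuracy = trace / total = (18+13+10=41) / 59 = 41/59 = 0.695

0.695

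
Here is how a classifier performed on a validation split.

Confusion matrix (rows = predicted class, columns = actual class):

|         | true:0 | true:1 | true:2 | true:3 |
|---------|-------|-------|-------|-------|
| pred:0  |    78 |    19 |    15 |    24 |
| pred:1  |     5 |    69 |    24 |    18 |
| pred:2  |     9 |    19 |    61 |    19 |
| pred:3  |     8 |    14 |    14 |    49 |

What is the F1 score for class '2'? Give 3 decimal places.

Take TP from the diagonal, FP from the rest of the '2' prediction marginal, FN from the rest of the '2' actual marginal.
F1 score = 2·TP/(2·TP+FP+FN).
2: TP=61, FP=9+19+19=47, FN=15+24+14=53 → 122/222 = 0.5495

0.550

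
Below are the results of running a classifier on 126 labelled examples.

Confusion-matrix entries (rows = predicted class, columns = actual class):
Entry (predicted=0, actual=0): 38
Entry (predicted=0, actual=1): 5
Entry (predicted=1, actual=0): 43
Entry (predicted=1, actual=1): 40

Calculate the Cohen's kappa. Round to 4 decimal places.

0.3015

Observed agreement pₒ = trace/N = 78/126 = 0.61905
Expected agreement pₑ = Σ (rowᵢ·colᵢ)/N² = (81·43 + 45·83)/126² = 0.45465
κ = (pₒ − pₑ)/(1 − pₑ) = (0.61905 − 0.45465)/(1 − 0.45465) = 0.3015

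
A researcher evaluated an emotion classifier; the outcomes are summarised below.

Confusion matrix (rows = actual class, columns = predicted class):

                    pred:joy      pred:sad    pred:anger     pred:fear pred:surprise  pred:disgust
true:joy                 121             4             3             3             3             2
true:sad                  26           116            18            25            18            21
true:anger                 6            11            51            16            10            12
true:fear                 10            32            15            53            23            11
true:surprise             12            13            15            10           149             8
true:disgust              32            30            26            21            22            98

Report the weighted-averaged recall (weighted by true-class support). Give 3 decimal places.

Per-class recall (TP/(TP+FN)):
  joy: TP=121, FN=4+3+3+3+2=15 → 121/136 = 0.8897
  sad: TP=116, FN=26+18+25+18+21=108 → 116/224 = 0.5179
  anger: TP=51, FN=6+11+16+10+12=55 → 51/106 = 0.4811
  fear: TP=53, FN=10+32+15+23+11=91 → 53/144 = 0.3681
  surprise: TP=149, FN=12+13+15+10+8=58 → 149/207 = 0.7198
  disgust: TP=98, FN=32+30+26+21+22=131 → 98/229 = 0.4279
Weighted-recall = Σ (supportᵢ/N)·recallᵢ with N=1046: (136/1046)·0.8897 + (224/1046)·0.5179 + (106/1046)·0.4811 + (144/1046)·0.3681 + (207/1046)·0.7198 + (229/1046)·0.4279 = 0.562

0.562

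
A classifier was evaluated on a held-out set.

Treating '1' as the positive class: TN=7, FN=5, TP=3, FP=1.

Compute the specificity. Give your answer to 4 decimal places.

0.8750

Specificity = TN/(TN+FP) = 7/(7+1) = 0.8750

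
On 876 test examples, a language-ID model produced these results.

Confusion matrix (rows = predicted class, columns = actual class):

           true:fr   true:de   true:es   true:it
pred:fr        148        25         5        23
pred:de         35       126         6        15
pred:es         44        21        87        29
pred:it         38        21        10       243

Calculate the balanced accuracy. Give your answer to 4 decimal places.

Balanced accuracy = mean of per-class recall.
  fr: recall = 148/265 = 0.55849
  de: recall = 126/193 = 0.65285
  es: recall = 87/108 = 0.80556
  it: recall = 243/310 = 0.78387
Mean = (0.55849 + 0.65285 + 0.80556 + 0.78387) / 4 = 0.7002

0.7002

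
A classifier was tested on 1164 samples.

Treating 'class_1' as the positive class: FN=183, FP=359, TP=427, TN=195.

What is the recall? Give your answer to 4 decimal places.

Recall = TP/(TP+FN) = 427/(427+183) = 427/610 = 0.7000

0.7000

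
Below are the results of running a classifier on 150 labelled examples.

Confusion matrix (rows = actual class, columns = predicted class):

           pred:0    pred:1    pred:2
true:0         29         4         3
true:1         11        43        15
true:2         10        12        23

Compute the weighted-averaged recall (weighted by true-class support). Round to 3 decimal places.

Per-class recall (TP/(TP+FN)):
  0: TP=29, FN=4+3=7 → 29/36 = 0.8056
  1: TP=43, FN=11+15=26 → 43/69 = 0.6232
  2: TP=23, FN=10+12=22 → 23/45 = 0.5111
Weighted-recall = Σ (supportᵢ/N)·recallᵢ with N=150: (36/150)·0.8056 + (69/150)·0.6232 + (45/150)·0.5111 = 0.633

0.633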